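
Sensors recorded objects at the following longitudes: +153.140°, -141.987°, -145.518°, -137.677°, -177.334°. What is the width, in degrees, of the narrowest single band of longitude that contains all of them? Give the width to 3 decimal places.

69.183°

Sort the longitudes: -177.334°, -145.518°, -141.987°, -137.677°, +153.140°.
Eastward gaps between consecutive values (wrapping around): 31.816°, 3.531°, 4.310°, 290.817°, 29.526°.
Largest gap = 290.817° ⇒ minimal covering band is its complement: 360° − 290.817° = 69.183°.
Band runs from +153.140° eastward to -137.677°, crossing the antimeridian.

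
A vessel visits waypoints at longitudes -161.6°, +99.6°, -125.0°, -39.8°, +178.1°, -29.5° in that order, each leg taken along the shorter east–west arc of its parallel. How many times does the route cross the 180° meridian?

Leg 1: -161.6° → +99.6°, shortest Δλ = -98.8° (west) — crosses 180°.
Leg 2: +99.6° → -125.0°, shortest Δλ = 135.4° (east) — crosses 180°.
Leg 3: -125.0° → -39.8°, shortest Δλ = 85.2° (east) — does not cross 180°.
Leg 4: -39.8° → +178.1°, shortest Δλ = -142.1° (west) — crosses 180°.
Leg 5: +178.1° → -29.5°, shortest Δλ = 152.4° (east) — crosses 180°.
Total crossings: 4.

4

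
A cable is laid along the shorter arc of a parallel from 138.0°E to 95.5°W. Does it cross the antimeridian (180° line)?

Yes

Naïve |-95.5 − 138.0| = 233.5° > 180°, so the shorter arc goes the other way round — across 180°.
Signed shortest Δλ = ((-95.5 − 138.0 + 180) mod 360) − 180 = 126.5°.
Going east by 126.5° from +138.0° passes through 180° before reaching -95.5°.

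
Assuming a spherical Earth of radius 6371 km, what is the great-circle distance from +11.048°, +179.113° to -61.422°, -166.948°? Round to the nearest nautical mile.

Δλ = -166.948 − 179.113 = -346.061°; wrapped into (−180°, 180°]: 13.939°.
Δφ = -61.422 − 11.048 = -72.470°.
a = sin²(Δφ/2) + cos φ₁ · cos φ₂ · sin²(Δλ/2) = 0.356310.
c = 2·atan2(√a, √(1−a)) = 1.27931 rad → d = 6371·c ≈ 8150.46 km ≈ 4400.90 nmi.

4401 nmi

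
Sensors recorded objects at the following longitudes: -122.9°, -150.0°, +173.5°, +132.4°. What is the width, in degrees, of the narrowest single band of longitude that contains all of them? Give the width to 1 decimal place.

104.7°

Sort the longitudes: -150.0°, -122.9°, +132.4°, +173.5°.
Eastward gaps between consecutive values (wrapping around): 27.1°, 255.3°, 41.1°, 36.5°.
Largest gap = 255.3° ⇒ minimal covering band is its complement: 360° − 255.3° = 104.7°.
Band runs from +132.4° eastward to -122.9°, crossing the antimeridian.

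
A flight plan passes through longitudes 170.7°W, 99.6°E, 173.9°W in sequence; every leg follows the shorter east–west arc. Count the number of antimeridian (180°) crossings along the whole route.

2

Leg 1: -170.7° → +99.6°, shortest Δλ = -89.7° (west) — crosses 180°.
Leg 2: +99.6° → -173.9°, shortest Δλ = 86.5° (east) — crosses 180°.
Total crossings: 2.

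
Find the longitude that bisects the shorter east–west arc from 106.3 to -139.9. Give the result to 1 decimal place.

+163.2°

Signed shortest Δλ from +106.3° to -139.9° is +113.8°.
Midpoint longitude = +106.3° + (+113.8°)/2 = +106.3° + 56.9° = +163.2°.
(The naïve average (+106.3 + -139.9)/2 = -16.8° is on the wrong side of the globe.)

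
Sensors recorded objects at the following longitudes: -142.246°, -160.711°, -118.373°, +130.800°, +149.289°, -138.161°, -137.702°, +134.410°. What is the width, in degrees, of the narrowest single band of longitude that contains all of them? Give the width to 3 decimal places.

110.827°

Sort the longitudes: -160.711°, -142.246°, -138.161°, -137.702°, -118.373°, +130.800°, +134.410°, +149.289°.
Eastward gaps between consecutive values (wrapping around): 18.465°, 4.085°, 0.459°, 19.329°, 249.173°, 3.610°, 14.879°, 50.000°.
Largest gap = 249.173° ⇒ minimal covering band is its complement: 360° − 249.173° = 110.827°.
Band runs from +130.800° eastward to -118.373°, crossing the antimeridian.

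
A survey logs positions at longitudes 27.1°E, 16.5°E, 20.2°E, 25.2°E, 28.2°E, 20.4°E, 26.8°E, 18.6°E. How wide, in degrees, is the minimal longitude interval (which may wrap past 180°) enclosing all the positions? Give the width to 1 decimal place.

11.7°

Sort the longitudes: +16.5°, +18.6°, +20.2°, +20.4°, +25.2°, +26.8°, +27.1°, +28.2°.
Eastward gaps between consecutive values (wrapping around): 2.1°, 1.6°, 0.2°, 4.8°, 1.6°, 0.3°, 1.1°, 348.3°.
Largest gap = 348.3° ⇒ minimal covering band is its complement: 360° − 348.3° = 11.7°.
Band runs from +16.5° eastward to +28.2°.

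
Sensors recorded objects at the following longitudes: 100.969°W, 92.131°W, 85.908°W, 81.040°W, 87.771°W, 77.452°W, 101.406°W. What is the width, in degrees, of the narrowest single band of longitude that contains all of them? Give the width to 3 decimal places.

Sort the longitudes: -101.406°, -100.969°, -92.131°, -87.771°, -85.908°, -81.040°, -77.452°.
Eastward gaps between consecutive values (wrapping around): 0.437°, 8.838°, 4.360°, 1.863°, 4.868°, 3.588°, 336.046°.
Largest gap = 336.046° ⇒ minimal covering band is its complement: 360° − 336.046° = 23.954°.
Band runs from -101.406° eastward to -77.452°.

23.954°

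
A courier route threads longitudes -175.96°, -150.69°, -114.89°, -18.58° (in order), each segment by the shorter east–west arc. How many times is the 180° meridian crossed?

0

Leg 1: -175.96° → -150.69°, shortest Δλ = 25.27° (east) — does not cross 180°.
Leg 2: -150.69° → -114.89°, shortest Δλ = 35.8° (east) — does not cross 180°.
Leg 3: -114.89° → -18.58°, shortest Δλ = 96.31° (east) — does not cross 180°.
Total crossings: 0.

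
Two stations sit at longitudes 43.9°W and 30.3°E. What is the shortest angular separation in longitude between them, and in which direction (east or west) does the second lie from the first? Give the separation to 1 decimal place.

74.2° east

Raw difference: 30.3 − -43.9 = 74.2°.
Normalise into (−180°, 180°]: 74.2° stays 74.2°.
Positive ⇒ the second point lies to the east; separation 74.2°.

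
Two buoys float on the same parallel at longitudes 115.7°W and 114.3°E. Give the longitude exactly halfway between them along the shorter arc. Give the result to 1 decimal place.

179.3°E

Signed shortest Δλ from -115.7° to +114.3° is -130.0°.
Midpoint longitude = -115.7° + (-130.0°)/2 = -115.7° − 65.0° = -180.7°.
Normalise into (−180°, 180°]: +179.3°.
(The naïve average (-115.7 + +114.3)/2 = -0.7° is on the wrong side of the globe.)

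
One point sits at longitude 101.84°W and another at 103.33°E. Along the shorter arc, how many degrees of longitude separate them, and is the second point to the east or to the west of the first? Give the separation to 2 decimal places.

154.83° west

Raw difference: 103.33 − -101.84 = 205.17°.
Normalise into (−180°, 180°]: 205.17° − 360° = -154.83°.
Negative ⇒ the second point lies to the west; separation 154.83°.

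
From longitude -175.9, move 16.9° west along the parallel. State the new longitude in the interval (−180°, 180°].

+167.2°

Start at -175.9°; shift −16.9° → -192.8°.
-192.8° lies outside (−180°, 180°]; add 360° → +167.2°.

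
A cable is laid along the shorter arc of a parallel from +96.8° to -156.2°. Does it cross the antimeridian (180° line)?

Naïve |-156.2 − 96.8| = 253.0° > 180°, so the shorter arc goes the other way round — across 180°.
Signed shortest Δλ = ((-156.2 − 96.8 + 180) mod 360) − 180 = 107.0°.
Going east by 107.0° from +96.8° passes through 180° before reaching -156.2°.

Yes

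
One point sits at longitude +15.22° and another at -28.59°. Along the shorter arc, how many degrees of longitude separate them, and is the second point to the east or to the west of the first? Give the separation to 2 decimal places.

43.81° west

Raw difference: -28.59 − 15.22 = -43.81°.
Normalise into (−180°, 180°]: -43.81° stays -43.81°.
Negative ⇒ the second point lies to the west; separation 43.81°.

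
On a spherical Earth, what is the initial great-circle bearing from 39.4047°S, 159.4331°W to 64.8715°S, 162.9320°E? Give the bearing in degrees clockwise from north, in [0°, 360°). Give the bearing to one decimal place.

Δλ = 162.9320 − -159.4331 = 322.3651°; wrapped into (−180°, 180°]: -37.6349°.
θ = atan2( sin Δλ · cos φ₂ , cos φ₁ · sin φ₂ − sin φ₁ · cos φ₂ · cos Δλ )
  = atan2(-0.25930, -0.48608) = -151.922° → normalised to [0°, 360°): 208.078°.

208.1°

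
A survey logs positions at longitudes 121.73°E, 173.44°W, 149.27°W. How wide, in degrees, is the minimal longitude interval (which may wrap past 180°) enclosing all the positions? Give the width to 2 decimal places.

Sort the longitudes: -173.44°, -149.27°, +121.73°.
Eastward gaps between consecutive values (wrapping around): 24.17°, 271.00°, 64.83°.
Largest gap = 271.00° ⇒ minimal covering band is its complement: 360° − 271.00° = 89.00°.
Band runs from +121.73° eastward to -149.27°, crossing the antimeridian.

89.00°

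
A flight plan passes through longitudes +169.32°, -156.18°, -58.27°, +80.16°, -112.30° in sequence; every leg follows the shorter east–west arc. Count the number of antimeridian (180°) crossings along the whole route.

2

Leg 1: +169.32° → -156.18°, shortest Δλ = 34.5° (east) — crosses 180°.
Leg 2: -156.18° → -58.27°, shortest Δλ = 97.91° (east) — does not cross 180°.
Leg 3: -58.27° → +80.16°, shortest Δλ = 138.43° (east) — does not cross 180°.
Leg 4: +80.16° → -112.30°, shortest Δλ = 167.54° (east) — crosses 180°.
Total crossings: 2.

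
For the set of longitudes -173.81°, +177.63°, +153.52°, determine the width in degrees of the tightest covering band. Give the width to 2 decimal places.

32.67°

Sort the longitudes: -173.81°, +153.52°, +177.63°.
Eastward gaps between consecutive values (wrapping around): 327.33°, 24.11°, 8.56°.
Largest gap = 327.33° ⇒ minimal covering band is its complement: 360° − 327.33° = 32.67°.
Band runs from +153.52° eastward to -173.81°, crossing the antimeridian.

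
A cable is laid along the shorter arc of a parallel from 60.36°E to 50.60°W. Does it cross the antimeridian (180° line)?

Signed shortest Δλ = ((-50.60 − 60.36 + 180) mod 360) − 180 = -110.96°.
Going west by 110.96° from +60.36° reaches -50.60° without touching 180°.

No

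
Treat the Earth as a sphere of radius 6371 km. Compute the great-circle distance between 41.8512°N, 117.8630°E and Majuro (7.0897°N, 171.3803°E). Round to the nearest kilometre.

6510 km

Δλ = 171.3803 − 117.8630 = 53.5173°.
Δφ = 7.0897 − 41.8512 = -34.7615°.
a = sin²(Δφ/2) + cos φ₁ · cos φ₂ · sin²(Δλ/2) = 0.239074.
c = 2·atan2(√a, √(1−a)) = 1.02178 rad → d = 6371·c ≈ 6509.73 km.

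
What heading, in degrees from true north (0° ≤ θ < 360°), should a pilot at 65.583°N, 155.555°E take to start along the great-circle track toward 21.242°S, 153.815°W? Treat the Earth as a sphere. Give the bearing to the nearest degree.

134°

Δλ = -153.815 − 155.555 = -309.370°; wrapped into (−180°, 180°]: 50.630°.
θ = atan2( sin Δλ · cos φ₂ , cos φ₁ · sin φ₂ − sin φ₁ · cos φ₂ · cos Δλ )
  = atan2(0.72054, -0.68812) = 133.681° → normalised to [0°, 360°): 133.681°.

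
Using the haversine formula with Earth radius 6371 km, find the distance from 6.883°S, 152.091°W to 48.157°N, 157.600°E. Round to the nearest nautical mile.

4233 nmi

Δλ = 157.600 − -152.091 = 309.691°; wrapped into (−180°, 180°]: -50.309°.
Δφ = 48.157 − -6.883 = 55.040°.
a = sin²(Δφ/2) + cos φ₁ · cos φ₂ · sin²(Δλ/2) = 0.333157.
c = 2·atan2(√a, √(1−a)) = 1.23059 rad → d = 6371·c ≈ 7840.06 km ≈ 4233.29 nmi.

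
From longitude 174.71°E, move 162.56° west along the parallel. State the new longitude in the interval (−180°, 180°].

12.15°E

Start at +174.71°; shift −162.56° → +12.15°.
+12.15° already lies in (−180°, 180°].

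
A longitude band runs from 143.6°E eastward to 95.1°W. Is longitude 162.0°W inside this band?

Band width going east from +143.6° to -95.1°: ((-95.1 − 143.6) mod 360) = 121.3°.
Offset of -162.0° east of the west edge: ((-162.0 − 143.6) mod 360) = 54.4°.
54.4° ≤ 121.3° ⇒ inside.

Yes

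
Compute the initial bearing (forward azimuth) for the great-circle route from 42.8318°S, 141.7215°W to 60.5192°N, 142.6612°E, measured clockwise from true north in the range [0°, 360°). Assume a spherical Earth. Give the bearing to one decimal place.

326.5°

Δλ = 142.6612 − -141.7215 = 284.3827°; wrapped into (−180°, 180°]: -75.6173°.
θ = atan2( sin Δλ · cos φ₂ , cos φ₁ · sin φ₂ − sin φ₁ · cos φ₂ · cos Δλ )
  = atan2(-0.47671, 0.72151) = -33.453° → normalised to [0°, 360°): 326.547°.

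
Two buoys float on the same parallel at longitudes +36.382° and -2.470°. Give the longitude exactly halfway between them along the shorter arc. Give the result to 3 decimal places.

Signed shortest Δλ from +36.382° to -2.470° is -38.852°.
Midpoint longitude = +36.382° + (-38.852°)/2 = +36.382° − 19.426° = +16.956°.

+16.956°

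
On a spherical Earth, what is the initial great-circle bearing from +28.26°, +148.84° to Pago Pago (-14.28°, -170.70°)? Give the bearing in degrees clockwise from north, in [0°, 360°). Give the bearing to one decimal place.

132.0°

Δλ = -170.70 − 148.84 = -319.54°; wrapped into (−180°, 180°]: 40.46°.
θ = atan2( sin Δλ · cos φ₂ , cos φ₁ · sin φ₂ − sin φ₁ · cos φ₂ · cos Δλ )
  = atan2(0.62887, -0.56638) = 132.007° → normalised to [0°, 360°): 132.007°.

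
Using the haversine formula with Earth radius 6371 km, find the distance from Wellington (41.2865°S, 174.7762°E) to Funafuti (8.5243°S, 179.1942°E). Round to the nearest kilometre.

3669 km

Δλ = 179.1942 − 174.7762 = 4.4180°.
Δφ = -8.5243 − -41.2865 = 32.7622°.
a = sin²(Δφ/2) + cos φ₁ · cos φ₂ · sin²(Δλ/2) = 0.080642.
c = 2·atan2(√a, √(1−a)) = 0.57588 rad → d = 6371·c ≈ 3668.90 km.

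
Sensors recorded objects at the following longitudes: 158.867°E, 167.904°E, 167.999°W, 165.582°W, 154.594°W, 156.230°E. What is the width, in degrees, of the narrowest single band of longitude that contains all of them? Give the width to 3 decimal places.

Sort the longitudes: -167.999°, -165.582°, -154.594°, +156.230°, +158.867°, +167.904°.
Eastward gaps between consecutive values (wrapping around): 2.417°, 10.988°, 310.824°, 2.637°, 9.037°, 24.097°.
Largest gap = 310.824° ⇒ minimal covering band is its complement: 360° − 310.824° = 49.176°.
Band runs from +156.230° eastward to -154.594°, crossing the antimeridian.

49.176°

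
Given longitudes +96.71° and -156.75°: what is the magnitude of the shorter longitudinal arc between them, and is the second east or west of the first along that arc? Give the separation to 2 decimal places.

Raw difference: -156.75 − 96.71 = -253.46°.
Normalise into (−180°, 180°]: -253.46° + 360° = 106.54°.
Positive ⇒ the second point lies to the east; separation 106.54°.

106.54° east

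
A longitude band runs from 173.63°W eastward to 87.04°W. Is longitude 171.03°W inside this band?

Yes

Band width going east from -173.63° to -87.04°: ((-87.04 − -173.63) mod 360) = 86.59°.
Offset of -171.03° east of the west edge: ((-171.03 − -173.63) mod 360) = 2.60°.
2.60° ≤ 86.59° ⇒ inside.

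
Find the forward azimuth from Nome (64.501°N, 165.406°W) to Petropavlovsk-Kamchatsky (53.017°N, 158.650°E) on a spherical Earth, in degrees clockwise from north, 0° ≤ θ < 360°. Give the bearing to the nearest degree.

Δλ = 158.650 − -165.406 = 324.056°; wrapped into (−180°, 180°]: -35.944°.
θ = atan2( sin Δλ · cos φ₂ , cos φ₁ · sin φ₂ − sin φ₁ · cos φ₂ · cos Δλ )
  = atan2(-0.35312, -0.09571) = -105.164° → normalised to [0°, 360°): 254.836°.

255°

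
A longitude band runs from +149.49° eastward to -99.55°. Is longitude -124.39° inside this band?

Yes

Band width going east from +149.49° to -99.55°: ((-99.55 − 149.49) mod 360) = 110.96°.
Offset of -124.39° east of the west edge: ((-124.39 − 149.49) mod 360) = 86.12°.
86.12° ≤ 110.96° ⇒ inside.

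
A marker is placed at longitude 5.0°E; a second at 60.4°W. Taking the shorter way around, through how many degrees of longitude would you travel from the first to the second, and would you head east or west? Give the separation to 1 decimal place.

Raw difference: -60.4 − 5.0 = -65.4°.
Normalise into (−180°, 180°]: -65.4° stays -65.4°.
Negative ⇒ the second point lies to the west; separation 65.4°.

65.4° west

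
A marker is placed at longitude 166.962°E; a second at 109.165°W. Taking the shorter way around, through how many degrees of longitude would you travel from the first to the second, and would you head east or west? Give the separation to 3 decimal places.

83.873° east

Raw difference: -109.165 − 166.962 = -276.127°.
Normalise into (−180°, 180°]: -276.127° + 360° = 83.873°.
Positive ⇒ the second point lies to the east; separation 83.873°.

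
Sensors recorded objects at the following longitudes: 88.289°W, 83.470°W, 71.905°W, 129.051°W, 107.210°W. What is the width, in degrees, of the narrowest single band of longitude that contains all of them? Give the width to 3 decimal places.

Sort the longitudes: -129.051°, -107.210°, -88.289°, -83.470°, -71.905°.
Eastward gaps between consecutive values (wrapping around): 21.841°, 18.921°, 4.819°, 11.565°, 302.854°.
Largest gap = 302.854° ⇒ minimal covering band is its complement: 360° − 302.854° = 57.146°.
Band runs from -129.051° eastward to -71.905°.

57.146°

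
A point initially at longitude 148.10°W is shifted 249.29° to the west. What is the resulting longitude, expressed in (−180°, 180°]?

37.39°W

Start at -148.10°; shift −249.29° → -397.39°.
-397.39° lies outside (−180°, 180°]; add 360° → -37.39°.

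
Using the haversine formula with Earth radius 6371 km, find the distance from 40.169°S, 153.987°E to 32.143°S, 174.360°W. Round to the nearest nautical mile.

1599 nmi

Δλ = -174.360 − 153.987 = -328.347°; wrapped into (−180°, 180°]: 31.653°.
Δφ = -32.143 − -40.169 = 8.026°.
a = sin²(Δφ/2) + cos φ₁ · cos φ₂ · sin²(Δλ/2) = 0.053022.
c = 2·atan2(√a, √(1−a)) = 0.46470 rad → d = 6371·c ≈ 2960.61 km ≈ 1598.60 nmi.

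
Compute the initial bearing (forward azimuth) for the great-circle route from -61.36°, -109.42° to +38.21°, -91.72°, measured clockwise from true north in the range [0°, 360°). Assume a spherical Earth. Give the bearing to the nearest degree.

14°

Δλ = -91.72 − -109.42 = 17.70°.
θ = atan2( sin Δλ · cos φ₂ , cos φ₁ · sin φ₂ − sin φ₁ · cos φ₂ · cos Δλ )
  = atan2(0.23889, 0.95344) = 14.066° → normalised to [0°, 360°): 14.066°.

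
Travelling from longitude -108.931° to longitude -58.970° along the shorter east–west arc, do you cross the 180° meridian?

Signed shortest Δλ = ((-58.970 − -108.931 + 180) mod 360) − 180 = 49.961°.
Going east by 49.961° from -108.931° reaches -58.970° without touching 180°.

No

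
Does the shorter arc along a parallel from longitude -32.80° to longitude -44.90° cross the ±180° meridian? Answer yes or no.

Signed shortest Δλ = ((-44.90 − -32.80 + 180) mod 360) − 180 = -12.1°.
Going west by 12.1° from -32.80° reaches -44.90° without touching 180°.

No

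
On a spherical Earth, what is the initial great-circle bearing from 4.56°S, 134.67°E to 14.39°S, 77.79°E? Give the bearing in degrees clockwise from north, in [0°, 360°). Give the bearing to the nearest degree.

Δλ = 77.79 − 134.67 = -56.88°.
θ = atan2( sin Δλ · cos φ₂ , cos φ₁ · sin φ₂ − sin φ₁ · cos φ₂ · cos Δλ )
  = atan2(-0.81125, -0.20566) = -104.225° → normalised to [0°, 360°): 255.775°.

256°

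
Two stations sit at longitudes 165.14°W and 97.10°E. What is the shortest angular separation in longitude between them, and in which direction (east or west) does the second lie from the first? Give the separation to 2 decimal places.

Raw difference: 97.10 − -165.14 = 262.24°.
Normalise into (−180°, 180°]: 262.24° − 360° = -97.76°.
Negative ⇒ the second point lies to the west; separation 97.76°.

97.76° west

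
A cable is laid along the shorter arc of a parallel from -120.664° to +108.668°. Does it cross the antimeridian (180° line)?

Yes

Naïve |108.668 − -120.664| = 229.332° > 180°, so the shorter arc goes the other way round — across 180°.
Signed shortest Δλ = ((108.668 − -120.664 + 180) mod 360) − 180 = -130.668°.
Going west by 130.668° from -120.664° passes through 180° before reaching +108.668°.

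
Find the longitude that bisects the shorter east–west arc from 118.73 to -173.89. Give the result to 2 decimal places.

+152.42°

Signed shortest Δλ from +118.73° to -173.89° is +67.38°.
Midpoint longitude = +118.73° + (+67.38°)/2 = +118.73° + 33.69° = +152.42°.
(The naïve average (+118.73 + -173.89)/2 = -27.58° is on the wrong side of the globe.)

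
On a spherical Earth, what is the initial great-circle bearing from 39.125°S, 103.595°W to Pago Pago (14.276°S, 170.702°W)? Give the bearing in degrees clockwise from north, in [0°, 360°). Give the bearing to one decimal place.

Δλ = -170.702 − -103.595 = -67.107°.
θ = atan2( sin Δλ · cos φ₂ , cos φ₁ · sin φ₂ − sin φ₁ · cos φ₂ · cos Δλ )
  = atan2(-0.89278, 0.04659) = -87.013° → normalised to [0°, 360°): 272.987°.

273.0°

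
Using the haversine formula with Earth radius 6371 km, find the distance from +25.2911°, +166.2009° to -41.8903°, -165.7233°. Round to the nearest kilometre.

Δλ = -165.7233 − 166.2009 = -331.9242°; wrapped into (−180°, 180°]: 28.0758°.
Δφ = -41.8903 − 25.2911 = -67.1814°.
a = sin²(Δφ/2) + cos φ₁ · cos φ₂ · sin²(Δλ/2) = 0.345694.
c = 2·atan2(√a, √(1−a)) = 1.25706 rad → d = 6371·c ≈ 8008.75 km.

8009 km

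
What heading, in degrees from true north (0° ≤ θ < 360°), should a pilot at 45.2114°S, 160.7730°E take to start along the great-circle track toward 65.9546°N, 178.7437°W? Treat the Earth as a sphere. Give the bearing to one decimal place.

8.9°

Δλ = -178.7437 − 160.7730 = -339.5167°; wrapped into (−180°, 180°]: 20.4833°.
θ = atan2( sin Δλ · cos φ₂ , cos φ₁ · sin φ₂ − sin φ₁ · cos φ₂ · cos Δλ )
  = atan2(0.14258, 0.91425) = 8.864° → normalised to [0°, 360°): 8.864°.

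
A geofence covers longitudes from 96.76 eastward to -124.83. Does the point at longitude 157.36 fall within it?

Band width going east from +96.76° to -124.83°: ((-124.83 − 96.76) mod 360) = 138.41°.
Offset of +157.36° east of the west edge: ((157.36 − 96.76) mod 360) = 60.60°.
60.60° ≤ 138.41° ⇒ inside.

Yes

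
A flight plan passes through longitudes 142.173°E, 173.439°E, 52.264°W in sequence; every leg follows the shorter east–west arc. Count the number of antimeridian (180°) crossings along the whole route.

Leg 1: +142.173° → +173.439°, shortest Δλ = 31.266° (east) — does not cross 180°.
Leg 2: +173.439° → -52.264°, shortest Δλ = 134.297° (east) — crosses 180°.
Total crossings: 1.

1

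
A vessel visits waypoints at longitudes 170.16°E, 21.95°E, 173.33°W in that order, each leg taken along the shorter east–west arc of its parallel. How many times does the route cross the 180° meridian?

Leg 1: +170.16° → +21.95°, shortest Δλ = -148.21° (west) — does not cross 180°.
Leg 2: +21.95° → -173.33°, shortest Δλ = 164.72° (east) — crosses 180°.
Total crossings: 1.

1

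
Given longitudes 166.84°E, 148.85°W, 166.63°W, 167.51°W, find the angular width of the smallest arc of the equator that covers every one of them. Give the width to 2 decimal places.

44.31°

Sort the longitudes: -167.51°, -166.63°, -148.85°, +166.84°.
Eastward gaps between consecutive values (wrapping around): 0.88°, 17.78°, 315.69°, 25.65°.
Largest gap = 315.69° ⇒ minimal covering band is its complement: 360° − 315.69° = 44.31°.
Band runs from +166.84° eastward to -148.85°, crossing the antimeridian.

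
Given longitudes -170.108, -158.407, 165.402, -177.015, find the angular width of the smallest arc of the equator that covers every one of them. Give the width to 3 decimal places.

36.191°

Sort the longitudes: -177.015°, -170.108°, -158.407°, +165.402°.
Eastward gaps between consecutive values (wrapping around): 6.907°, 11.701°, 323.809°, 17.583°.
Largest gap = 323.809° ⇒ minimal covering band is its complement: 360° − 323.809° = 36.191°.
Band runs from +165.402° eastward to -158.407°, crossing the antimeridian.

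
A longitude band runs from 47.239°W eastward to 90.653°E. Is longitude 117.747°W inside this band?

No

Band width going east from -47.239° to +90.653°: ((90.653 − -47.239) mod 360) = 137.892°.
Offset of -117.747° east of the west edge: ((-117.747 − -47.239) mod 360) = 289.492°.
289.492° > 137.892° ⇒ outside.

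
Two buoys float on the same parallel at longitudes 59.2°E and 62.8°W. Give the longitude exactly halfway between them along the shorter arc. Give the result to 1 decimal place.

Signed shortest Δλ from +59.2° to -62.8° is -122.0°.
Midpoint longitude = +59.2° + (-122.0°)/2 = +59.2° − 61.0° = -1.8°.

1.8°W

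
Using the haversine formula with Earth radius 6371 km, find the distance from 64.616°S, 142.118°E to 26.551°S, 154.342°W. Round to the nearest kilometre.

Δλ = -154.342 − 142.118 = -296.460°; wrapped into (−180°, 180°]: 63.540°.
Δφ = -26.551 − -64.616 = 38.065°.
a = sin²(Δφ/2) + cos φ₁ · cos φ₂ · sin²(Δλ/2) = 0.212648.
c = 2·atan2(√a, √(1−a)) = 0.95855 rad → d = 6371·c ≈ 6106.95 km.

6107 km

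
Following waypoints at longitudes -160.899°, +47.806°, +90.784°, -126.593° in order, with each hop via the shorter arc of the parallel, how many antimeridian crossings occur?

2

Leg 1: -160.899° → +47.806°, shortest Δλ = -151.295° (west) — crosses 180°.
Leg 2: +47.806° → +90.784°, shortest Δλ = 42.978° (east) — does not cross 180°.
Leg 3: +90.784° → -126.593°, shortest Δλ = 142.623° (east) — crosses 180°.
Total crossings: 2.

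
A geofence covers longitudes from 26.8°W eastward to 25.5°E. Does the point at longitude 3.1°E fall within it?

Band width going east from -26.8° to +25.5°: ((25.5 − -26.8) mod 360) = 52.3°.
Offset of +3.1° east of the west edge: ((3.1 − -26.8) mod 360) = 29.9°.
29.9° ≤ 52.3° ⇒ inside.

Yes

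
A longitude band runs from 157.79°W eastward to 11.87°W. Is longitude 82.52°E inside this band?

No

Band width going east from -157.79° to -11.87°: ((-11.87 − -157.79) mod 360) = 145.92°.
Offset of +82.52° east of the west edge: ((82.52 − -157.79) mod 360) = 240.31°.
240.31° > 145.92° ⇒ outside.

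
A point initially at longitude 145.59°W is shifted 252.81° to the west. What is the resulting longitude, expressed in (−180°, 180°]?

Start at -145.59°; shift −252.81° → -398.40°.
-398.40° lies outside (−180°, 180°]; add 360° → -38.40°.

38.40°W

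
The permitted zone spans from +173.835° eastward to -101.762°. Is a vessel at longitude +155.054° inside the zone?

No

Band width going east from +173.835° to -101.762°: ((-101.762 − 173.835) mod 360) = 84.403°.
Offset of +155.054° east of the west edge: ((155.054 − 173.835) mod 360) = 341.219°.
341.219° > 84.403° ⇒ outside.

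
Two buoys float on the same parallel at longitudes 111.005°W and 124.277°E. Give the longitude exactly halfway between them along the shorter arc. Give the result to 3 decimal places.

173.364°W

Signed shortest Δλ from -111.005° to +124.277° is -124.718°.
Midpoint longitude = -111.005° + (-124.718°)/2 = -111.005° − 62.359° = -173.364°.
(The naïve average (-111.005 + +124.277)/2 = 6.636° is on the wrong side of the globe.)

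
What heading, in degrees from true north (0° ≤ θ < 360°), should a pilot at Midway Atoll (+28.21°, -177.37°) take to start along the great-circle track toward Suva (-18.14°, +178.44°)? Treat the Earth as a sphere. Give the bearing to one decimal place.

Δλ = 178.44 − -177.37 = 355.81°; wrapped into (−180°, 180°]: -4.19°.
θ = atan2( sin Δλ · cos φ₂ , cos φ₁ · sin φ₂ − sin φ₁ · cos φ₂ · cos Δλ )
  = atan2(-0.06943, -0.72237) = -174.510° → normalised to [0°, 360°): 185.490°.

185.5°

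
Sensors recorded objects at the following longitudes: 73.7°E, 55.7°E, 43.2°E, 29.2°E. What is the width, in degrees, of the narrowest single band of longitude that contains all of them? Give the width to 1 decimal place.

44.5°

Sort the longitudes: +29.2°, +43.2°, +55.7°, +73.7°.
Eastward gaps between consecutive values (wrapping around): 14.0°, 12.5°, 18.0°, 315.5°.
Largest gap = 315.5° ⇒ minimal covering band is its complement: 360° − 315.5° = 44.5°.
Band runs from +29.2° eastward to +73.7°.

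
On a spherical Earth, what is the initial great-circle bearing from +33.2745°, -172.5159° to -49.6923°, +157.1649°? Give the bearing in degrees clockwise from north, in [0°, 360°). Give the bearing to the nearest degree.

Δλ = 157.1649 − -172.5159 = 329.6808°; wrapped into (−180°, 180°]: -30.3192°.
θ = atan2( sin Δλ · cos φ₂ , cos φ₁ · sin φ₂ − sin φ₁ · cos φ₂ · cos Δλ )
  = atan2(-0.32656, -0.94393) = -160.916° → normalised to [0°, 360°): 199.084°.

199°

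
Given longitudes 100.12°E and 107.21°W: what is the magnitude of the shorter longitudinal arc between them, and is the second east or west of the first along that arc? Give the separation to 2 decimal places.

152.67° east

Raw difference: -107.21 − 100.12 = -207.33°.
Normalise into (−180°, 180°]: -207.33° + 360° = 152.67°.
Positive ⇒ the second point lies to the east; separation 152.67°.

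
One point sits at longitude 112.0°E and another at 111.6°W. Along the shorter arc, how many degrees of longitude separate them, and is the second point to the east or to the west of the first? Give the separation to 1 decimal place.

Raw difference: -111.6 − 112.0 = -223.6°.
Normalise into (−180°, 180°]: -223.6° + 360° = 136.4°.
Positive ⇒ the second point lies to the east; separation 136.4°.

136.4° east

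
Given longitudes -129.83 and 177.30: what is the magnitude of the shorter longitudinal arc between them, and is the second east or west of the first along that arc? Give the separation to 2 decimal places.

Raw difference: 177.30 − -129.83 = 307.13°.
Normalise into (−180°, 180°]: 307.13° − 360° = -52.87°.
Negative ⇒ the second point lies to the west; separation 52.87°.

52.87° west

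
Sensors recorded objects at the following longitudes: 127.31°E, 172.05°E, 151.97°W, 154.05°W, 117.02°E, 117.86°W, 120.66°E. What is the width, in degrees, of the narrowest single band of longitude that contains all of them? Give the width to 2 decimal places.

125.12°

Sort the longitudes: -154.05°, -151.97°, -117.86°, +117.02°, +120.66°, +127.31°, +172.05°.
Eastward gaps between consecutive values (wrapping around): 2.08°, 34.11°, 234.88°, 3.64°, 6.65°, 44.74°, 33.90°.
Largest gap = 234.88° ⇒ minimal covering band is its complement: 360° − 234.88° = 125.12°.
Band runs from +117.02° eastward to -117.86°, crossing the antimeridian.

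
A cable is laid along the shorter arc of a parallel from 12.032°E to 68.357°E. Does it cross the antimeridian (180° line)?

Signed shortest Δλ = ((68.357 − 12.032 + 180) mod 360) − 180 = 56.325°.
Going east by 56.325° from +12.032° reaches +68.357° without touching 180°.

No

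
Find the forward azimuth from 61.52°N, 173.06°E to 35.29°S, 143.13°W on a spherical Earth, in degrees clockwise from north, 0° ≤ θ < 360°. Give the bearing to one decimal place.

Δλ = -143.13 − 173.06 = -316.19°; wrapped into (−180°, 180°]: 43.81°.
θ = atan2( sin Δλ · cos φ₂ , cos φ₁ · sin φ₂ − sin φ₁ · cos φ₂ · cos Δλ )
  = atan2(0.56506, -0.79323) = 144.536° → normalised to [0°, 360°): 144.536°.

144.5°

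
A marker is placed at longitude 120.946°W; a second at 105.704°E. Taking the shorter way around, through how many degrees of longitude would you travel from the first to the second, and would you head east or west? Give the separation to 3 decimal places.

Raw difference: 105.704 − -120.946 = 226.65°.
Normalise into (−180°, 180°]: 226.65° − 360° = -133.35°.
Negative ⇒ the second point lies to the west; separation 133.350°.

133.350° west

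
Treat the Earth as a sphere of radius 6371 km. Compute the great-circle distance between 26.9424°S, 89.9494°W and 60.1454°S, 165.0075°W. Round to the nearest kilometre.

Δλ = -165.0075 − -89.9494 = -75.0581°.
Δφ = -60.1454 − -26.9424 = -33.2030°.
a = sin²(Δφ/2) + cos φ₁ · cos φ₂ · sin²(Δλ/2) = 0.246307.
c = 2·atan2(√a, √(1−a)) = 1.03865 rad → d = 6371·c ≈ 6617.22 km.

6617 km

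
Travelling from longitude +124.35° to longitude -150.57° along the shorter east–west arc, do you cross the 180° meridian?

Yes

Naïve |-150.57 − 124.35| = 274.92° > 180°, so the shorter arc goes the other way round — across 180°.
Signed shortest Δλ = ((-150.57 − 124.35 + 180) mod 360) − 180 = 85.08°.
Going east by 85.08° from +124.35° passes through 180° before reaching -150.57°.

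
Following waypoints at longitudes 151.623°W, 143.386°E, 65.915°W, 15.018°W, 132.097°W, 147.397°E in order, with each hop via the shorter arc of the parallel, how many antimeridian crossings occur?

3

Leg 1: -151.623° → +143.386°, shortest Δλ = -64.991° (west) — crosses 180°.
Leg 2: +143.386° → -65.915°, shortest Δλ = 150.699° (east) — crosses 180°.
Leg 3: -65.915° → -15.018°, shortest Δλ = 50.897° (east) — does not cross 180°.
Leg 4: -15.018° → -132.097°, shortest Δλ = -117.079° (west) — does not cross 180°.
Leg 5: -132.097° → +147.397°, shortest Δλ = -80.506° (west) — crosses 180°.
Total crossings: 3.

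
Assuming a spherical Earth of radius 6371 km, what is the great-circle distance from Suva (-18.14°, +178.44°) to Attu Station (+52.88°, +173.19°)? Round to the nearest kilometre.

Δλ = 173.19 − 178.44 = -5.25°.
Δφ = 52.88 − -18.14 = 71.02°.
a = sin²(Δφ/2) + cos φ₁ · cos φ₂ · sin²(Δλ/2) = 0.338584.
c = 2·atan2(√a, √(1−a)) = 1.24208 rad → d = 6371·c ≈ 7913.27 km.

7913 km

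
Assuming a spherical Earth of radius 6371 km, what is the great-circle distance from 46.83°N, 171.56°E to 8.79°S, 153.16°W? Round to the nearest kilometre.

7101 km

Δλ = -153.16 − 171.56 = -324.72°; wrapped into (−180°, 180°]: 35.28°.
Δφ = -8.79 − 46.83 = -55.62°.
a = sin²(Δφ/2) + cos φ₁ · cos φ₂ · sin²(Δλ/2) = 0.279750.
c = 2·atan2(√a, √(1−a)) = 1.11464 rad → d = 6371·c ≈ 7101.37 km.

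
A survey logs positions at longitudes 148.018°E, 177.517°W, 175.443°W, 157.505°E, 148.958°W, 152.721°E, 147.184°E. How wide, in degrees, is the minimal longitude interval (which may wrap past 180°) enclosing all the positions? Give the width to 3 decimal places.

63.858°

Sort the longitudes: -177.517°, -175.443°, -148.958°, +147.184°, +148.018°, +152.721°, +157.505°.
Eastward gaps between consecutive values (wrapping around): 2.074°, 26.485°, 296.142°, 0.834°, 4.703°, 4.784°, 24.978°.
Largest gap = 296.142° ⇒ minimal covering band is its complement: 360° − 296.142° = 63.858°.
Band runs from +147.184° eastward to -148.958°, crossing the antimeridian.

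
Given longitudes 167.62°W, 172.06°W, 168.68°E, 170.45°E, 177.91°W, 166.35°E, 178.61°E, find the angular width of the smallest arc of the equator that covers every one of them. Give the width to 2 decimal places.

26.03°

Sort the longitudes: -177.91°, -172.06°, -167.62°, +166.35°, +168.68°, +170.45°, +178.61°.
Eastward gaps between consecutive values (wrapping around): 5.85°, 4.44°, 333.97°, 2.33°, 1.77°, 8.16°, 3.48°.
Largest gap = 333.97° ⇒ minimal covering band is its complement: 360° − 333.97° = 26.03°.
Band runs from +166.35° eastward to -167.62°, crossing the antimeridian.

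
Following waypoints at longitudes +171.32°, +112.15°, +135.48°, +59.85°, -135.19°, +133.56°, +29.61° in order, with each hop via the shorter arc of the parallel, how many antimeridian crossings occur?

Leg 1: +171.32° → +112.15°, shortest Δλ = -59.17° (west) — does not cross 180°.
Leg 2: +112.15° → +135.48°, shortest Δλ = 23.33° (east) — does not cross 180°.
Leg 3: +135.48° → +59.85°, shortest Δλ = -75.63° (west) — does not cross 180°.
Leg 4: +59.85° → -135.19°, shortest Δλ = 164.96° (east) — crosses 180°.
Leg 5: -135.19° → +133.56°, shortest Δλ = -91.25° (west) — crosses 180°.
Leg 6: +133.56° → +29.61°, shortest Δλ = -103.95° (west) — does not cross 180°.
Total crossings: 2.

2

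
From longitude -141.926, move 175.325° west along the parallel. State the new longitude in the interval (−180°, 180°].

+42.749°

Start at -141.926°; shift −175.325° → -317.251°.
-317.251° lies outside (−180°, 180°]; add 360° → +42.749°.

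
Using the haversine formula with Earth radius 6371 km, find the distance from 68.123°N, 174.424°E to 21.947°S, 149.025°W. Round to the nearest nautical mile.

5642 nmi

Δλ = -149.025 − 174.424 = -323.449°; wrapped into (−180°, 180°]: 36.551°.
Δφ = -21.947 − 68.123 = -90.070°.
a = sin²(Δφ/2) + cos φ₁ · cos φ₂ · sin²(Δλ/2) = 0.534597.
c = 2·atan2(√a, √(1−a)) = 1.64005 rad → d = 6371·c ≈ 10448.73 km ≈ 5641.86 nmi.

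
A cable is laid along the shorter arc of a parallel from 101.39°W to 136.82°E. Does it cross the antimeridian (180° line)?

Yes

Naïve |136.82 − -101.39| = 238.21° > 180°, so the shorter arc goes the other way round — across 180°.
Signed shortest Δλ = ((136.82 − -101.39 + 180) mod 360) − 180 = -121.79°.
Going west by 121.79° from -101.39° passes through 180° before reaching +136.82°.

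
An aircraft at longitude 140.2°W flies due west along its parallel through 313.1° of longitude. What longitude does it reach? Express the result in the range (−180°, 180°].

Start at -140.2°; shift −313.1° → -453.3°.
-453.3° lies outside (−180°, 180°]; add 360° → -93.3°.

93.3°W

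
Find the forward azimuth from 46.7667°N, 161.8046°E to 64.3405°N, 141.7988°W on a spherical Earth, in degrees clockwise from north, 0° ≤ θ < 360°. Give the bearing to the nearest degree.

39°

Δλ = -141.7988 − 161.8046 = -303.6034°; wrapped into (−180°, 180°]: 56.3966°.
θ = atan2( sin Δλ · cos φ₂ , cos φ₁ · sin φ₂ − sin φ₁ · cos φ₂ · cos Δλ )
  = atan2(0.36066, 0.44282) = 39.162° → normalised to [0°, 360°): 39.162°.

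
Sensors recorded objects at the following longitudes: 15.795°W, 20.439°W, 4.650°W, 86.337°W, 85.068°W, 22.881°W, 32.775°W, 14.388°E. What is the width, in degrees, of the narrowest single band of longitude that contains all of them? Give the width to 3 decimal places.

Sort the longitudes: -86.337°, -85.068°, -32.775°, -22.881°, -20.439°, -15.795°, -4.650°, +14.388°.
Eastward gaps between consecutive values (wrapping around): 1.269°, 52.293°, 9.894°, 2.442°, 4.644°, 11.145°, 19.038°, 259.275°.
Largest gap = 259.275° ⇒ minimal covering band is its complement: 360° − 259.275° = 100.725°.
Band runs from -86.337° eastward to +14.388°.

100.725°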